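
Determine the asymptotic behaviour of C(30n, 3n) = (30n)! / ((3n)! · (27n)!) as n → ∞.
C(30n, 3n) ~ (10000000000/387420489)^(3n) · sqrt(5/(9π·3n))

Write N = 3n. Apply Stirling to each factorial:
  (10N)! ~ sqrt(2π·10N) · (10N/e)^(10N),
  N! ~ sqrt(2π N) · (N/e)^N,
  (9N)! ~ sqrt(2π·9N) · (9N/e)^(9N).
The exponential factors combine to (10N)^(10N) / (N^N · (9N)^(9N)) = 10^(10N)/9^(9N) = (10^10/9^9)^N = (10000000000/387420489)^N.
The square-root prefactors combine to sqrt(2π·10N) / (sqrt(2π N)·sqrt(2π·9N)) = sqrt(10 / (2π·9·N)) = sqrt(5/(9π·3n)).
Substituting N = 3n: C(30n, 3n) ~ (10000000000/387420489)^(3n) · sqrt(5/(9π·3n)).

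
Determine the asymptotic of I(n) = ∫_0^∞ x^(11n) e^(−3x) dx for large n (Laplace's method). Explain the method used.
I(n) ~ (sqrt(2π·11n) / 3) · (11n/(3e))^(11n)

Write the integrand as exp(11n ln x − 3x) and set f(x) = 11n ln x − 3x. Then f'(x) = 11n/x − 3 = 0 at x* = 11n/3, and f''(x*) = −11n/x*^2 = −3^2/(11n). Laplace's method (interior maximum) gives
  I(n) ~ e^(f(x*)) · sqrt(2π / |f''(x*)|)
        = exp(11n ln(11n/3) − 11n) · sqrt(2π · 11n / 3^2)
        = (11n/3)^(11n) e^(−11n) · sqrt(2π·11n) / 3
        = (sqrt(2π·11n) / 3) · (11n/(3e))^(11n).
This matches Γ(11n+1)/3^(11n+1) with Stirling applied to Γ.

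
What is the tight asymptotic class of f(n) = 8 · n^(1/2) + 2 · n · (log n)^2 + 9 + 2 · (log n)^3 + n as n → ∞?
f(n) ∈ Θ(n · (log n)^2)

Compare the terms by growth order. For large n, n^a · (log n)^b dominates n^a' · (log n)^b' iff a > a', or (a = a' and b > b'). Ranking the 5 terms shows the dominant one is 2 · n · (log n)^2. Hence f(n) ∈ Θ(n · (log n)^2).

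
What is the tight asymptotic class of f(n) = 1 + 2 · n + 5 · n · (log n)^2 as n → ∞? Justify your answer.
f(n) ∈ Θ(n · (log n)^2)

Compare the terms by growth order. For large n, n^a · (log n)^b dominates n^a' · (log n)^b' iff a > a', or (a = a' and b > b'). Ranking the 3 terms shows the dominant one is 5 · n · (log n)^2. Hence f(n) ∈ Θ(n · (log n)^2).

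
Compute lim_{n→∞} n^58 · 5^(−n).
lim = 0

Exponentials with base > 1 dominate every fixed polynomial: for any fixed c, n^c / 5^n → 0 as n → ∞ (e.g. by the ratio test, or by writing 5^n = e^(n ln 5) and noting e^(n ln 5) / n^c → ∞). Hence n^58 · 5^(−n) = n^58 / 5^n → 0.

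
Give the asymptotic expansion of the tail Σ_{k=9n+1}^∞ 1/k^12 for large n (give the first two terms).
Σ_{k>9n} 1/k^12 = 1/(11 · (9n)^11) − 1/(2 · (9n)^12) + O(1/(9n)^13)

Compare to the integral: ∫_{9n}^∞ x^(−12) dx = [−x^(−11)/11]_{9n}^∞ = 1/((12−1)·(9n)^11). The Euler-Maclaurin correction adds −f(9n)/2 = −1/(2·(9n)^12). Euler-Maclaurin then gives
  Σ_{k>9n} 1/k^12 = ∫_{9n}^∞ dx/x^12 − 1/(2·(9n)^12) + O(1/(9n)^13).
(Equivalently this is ζ(12) − Σ_{k≤9n} 1/k^12.)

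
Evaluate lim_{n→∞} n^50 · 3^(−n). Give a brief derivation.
lim = 0

Exponentials with base > 1 dominate every fixed polynomial: for any fixed c, n^c / 3^n → 0 as n → ∞ (e.g. by the ratio test, or by writing 3^n = e^(n ln 3) and noting e^(n ln 3) / n^c → ∞). Hence n^50 · 3^(−n) = n^50 / 3^n → 0.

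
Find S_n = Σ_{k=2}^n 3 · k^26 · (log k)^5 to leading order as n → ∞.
S_n ~ n^27 · (log n)^5 / 9

By integral comparison, S_n = ∫_1^n 3 · x^26 · (log x)^5 dx + O(n^26 · (log n)^5). For the integral, the leading term of ∫_1^n x^26 (log x)^5 dx is n^27/27 · (log n)^5 (by repeated integration by parts; each step lowers the log-exponent and produces a relatively O(1/log n) correction). Hence S_n ~ n^27 · (log n)^5 / 9.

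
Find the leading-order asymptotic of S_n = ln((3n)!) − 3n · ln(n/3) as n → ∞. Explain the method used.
S_n ~ 3n · (ln 9 − 1) + O(ln n)

Stirling: ln((3n)!) = 3n ln(3n) − 3n + O(ln n).
  S_n = 3n ln(3n) − 3n − 3n ln(n/3) + O(ln n)
      = 3n ln(3n) − 3n ln n + 3n ln 3 − 3n + O(ln n)
      = 3n ln 3 + 3n ln 3 − 3n + O(ln n)
      = 3n (ln 9 − 1) + O(ln n).
Numerically ln(9) − 1 ≈ 1.1972.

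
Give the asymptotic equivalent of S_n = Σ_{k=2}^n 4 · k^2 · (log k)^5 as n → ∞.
S_n ~ 4 · n^3 · (log n)^5 / 3

By integral comparison, S_n = ∫_1^n 4 · x^2 · (log x)^5 dx + O(n^2 · (log n)^5). For the integral, the leading term of ∫_1^n x^2 (log x)^5 dx is n^3/3 · (log n)^5 (by repeated integration by parts; each step lowers the log-exponent and produces a relatively O(1/log n) correction). Hence S_n ~ 4 · n^3 · (log n)^5 / 3.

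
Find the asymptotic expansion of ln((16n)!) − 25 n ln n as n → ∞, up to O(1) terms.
ln((16n)!) − 25 n ln n = −9 n ln n + 16(ln 16 − 1) n + (1/2) ln(2π·16n) + O(1/n)

Stirling: ln((16n)!) = 16n ln(16n) − 16n + (1/2) ln(2π·16n) + O(1/n).
Expand 16n ln(16n) = 16n (ln n + ln 16) = 16n ln n + 16n ln 16.
Subtract 25n ln n: leading term is (16 − 25) n ln n = −9 n ln n. The next term is 16n ln 16 − 16n = 16(ln 16 − 1) n. Then the (1/2) ln(2π·16n) correction.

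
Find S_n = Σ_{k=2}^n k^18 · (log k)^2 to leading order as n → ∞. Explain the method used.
S_n ~ n^19 · (log n)^2 / 19

By integral comparison, S_n = ∫_1^n x^18 · (log x)^2 dx + O(n^18 · (log n)^2). For the integral, the leading term of ∫_1^n x^18 (log x)^2 dx is n^19/19 · (log n)^2 (by repeated integration by parts; each step lowers the log-exponent and produces a relatively O(1/log n) correction). Hence S_n ~ n^19 · (log n)^2 / 19.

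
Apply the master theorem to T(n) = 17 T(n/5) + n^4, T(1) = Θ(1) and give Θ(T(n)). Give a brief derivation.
T(n) = Θ(n^4)

log_5 17 ≈ 1.760. f(n) = n^4 dominates n^(log_5 17) since 4 > 1.760, and the regularity condition a·f(n/b) = 17·(n/5)^4 = (17/625)·n^4 ≤ c·f(n) holds with c = 17/625 ≈ 0.0272 < 1. So this is Case 3: T(n) = Θ(f(n)) = Θ(n^4).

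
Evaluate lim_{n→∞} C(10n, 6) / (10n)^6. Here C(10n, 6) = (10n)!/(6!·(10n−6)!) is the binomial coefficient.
lim = 1/6! = 1/720

With N = 10n → ∞: C(N, 6) / N^6 = [N(N−1)…(N−5)] / (6! · N^6) = (1/6!) · 1 · (1 − 1/(10n)) · … · (1 − 5/(10n)). Each factor → 1 as N → ∞, so the limit is 1/6! = 1/720.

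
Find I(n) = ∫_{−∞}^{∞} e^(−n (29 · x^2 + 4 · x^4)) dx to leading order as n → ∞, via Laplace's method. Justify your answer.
I(n) ~ sqrt(π/(29n))

φ(x) = 29 · x^2 + 4 · x^4 has its unique global minimum at x* = 0 (since φ'(x) = 58x + 16x^3 = 0 only at x = 0 for real x with both coefficients positive, and φ → ∞ as |x| → ∞). At x* = 0, φ(0) = 0 and φ''(0) = 58. Laplace's method then gives
  I(n) ~ sqrt(2π / (n · φ''(0))) · e^(−n φ(0)) = sqrt(2π / (58n)) = sqrt(π/(29n)).
The 4 · x^4 term contributes only at subleading order (an O(1/n) relative correction).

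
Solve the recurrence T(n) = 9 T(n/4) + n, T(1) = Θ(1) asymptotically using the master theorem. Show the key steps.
T(n) = Θ(n^(log_4 9))

Master theorem: compare f(n) = n to n^(log_4 9) where log_4 9 ≈ 1.585. Since 1 < log_4 9, we have f(n) = O(n^(log_4 9 − ε)) for some ε > 0 — Case 1. Hence T(n) = Θ(n^(log_4 9)).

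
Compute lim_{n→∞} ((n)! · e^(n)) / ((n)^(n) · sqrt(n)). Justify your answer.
lim = sqrt(2π)

Stirling: (n)! ~ sqrt(2π·n) · (n/e)^(n). Hence
  (n)! · e^(n) / (n)^(n) ~ sqrt(2π·n).
Dividing by sqrt(n): sqrt(2π·n) / sqrt(n) = sqrt(2π) · n^((1−1)/2), so the limit is sqrt(2π).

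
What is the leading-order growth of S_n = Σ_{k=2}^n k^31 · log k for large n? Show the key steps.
S_n ~ n^32 log n / 32 − n^32 / 1024

By integral comparison, S_n = ∫_1^n x^31 · log x dx + O(n^31 · log n). For the integral, ∫ x^31 log x dx = n^32 log n / 32 − n^32/1024 (integration by parts). Hence S_n ~ n^32 log n / 32 − n^32 / 1024.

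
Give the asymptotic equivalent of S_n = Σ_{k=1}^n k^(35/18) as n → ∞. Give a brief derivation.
S_n ~ (18/53) · n^(53/18)

Integral comparison: Σ_{k=1}^n k^(35/18) = ∫_0^n x^(35/18) dx + O(n^(35/18)). The integral is n^(1 + 35/18) / (1 + 35/18) = n^((35+18)/18) / ((35+18)/18) = (18/53) · n^(53/18).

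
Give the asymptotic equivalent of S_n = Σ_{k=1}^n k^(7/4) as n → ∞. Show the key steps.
S_n ~ (4/11) · n^(11/4)

Integral comparison: Σ_{k=1}^n k^(7/4) = ∫_0^n x^(7/4) dx + O(n^(7/4)). The integral is n^(1 + 7/4) / (1 + 7/4) = n^((7+4)/4) / ((7+4)/4) = (4/11) · n^(11/4).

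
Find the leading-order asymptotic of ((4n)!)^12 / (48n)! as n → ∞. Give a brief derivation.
((4n)!)^12/(48n)! ~ ((2π·4n)^(11/2) / sqrt(12)) · 12^(−12·4n)  →  0

Write N = 4n. Stirling: N! ~ sqrt(2π N)(N/e)^N and (12N)! ~ sqrt(2π·12N)·(12N/e)^(12N).
  (N!)^12/(12N)! ~ (2π N)^(12/2) (N/e)^(12N) / [sqrt(2π·12N) (12N/e)^(12N)]
     = (2π N)^(12/2) / sqrt(2π·12N) · (N/(12N))^(12N)
     = (2π N)^((12−1)/2) / sqrt(12) · 12^(−12N).
Since 12^12 > 1, the factor 12^(−12N) decays exponentially, so the ratio → 0. Substituting N = 4n gives the stated form.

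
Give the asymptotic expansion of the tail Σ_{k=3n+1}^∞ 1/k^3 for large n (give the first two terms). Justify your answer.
Σ_{k>3n} 1/k^3 = 1/(2 · (3n)^2) − 1/(2 · (3n)^3) + O(1/(3n)^4)

Compare to the integral: ∫_{3n}^∞ x^(−3) dx = [−x^(−2)/2]_{3n}^∞ = 1/((3−1)·(3n)^2). The Euler-Maclaurin correction adds −f(3n)/2 = −1/(2·(3n)^3). Euler-Maclaurin then gives
  Σ_{k>3n} 1/k^3 = ∫_{3n}^∞ dx/x^3 − 1/(2·(3n)^3) + O(1/(3n)^4).
(Equivalently this is ζ(3) − Σ_{k≤3n} 1/k^3.)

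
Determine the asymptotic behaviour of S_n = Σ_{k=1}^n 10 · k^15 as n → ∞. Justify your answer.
S_n ~ 5 · n^16 / 8

By integral comparison (Euler-Maclaurin), Σ_{k=1}^n 10 · k^15 = 10 · ∫_0^n x^15 dx + O(n^15) = 10 · n^16/16 = 5 · n^16 / 8 + O(n^15). (Equivalently, Faulhaber's formula gives the same leading term.)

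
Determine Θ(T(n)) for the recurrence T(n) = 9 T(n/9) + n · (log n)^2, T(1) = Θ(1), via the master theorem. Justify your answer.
T(n) = Θ(n · (log n)^3)

Here log_9 9 = 1 and f(n) = n · (log n)^2 = Θ(n^(log_9 9) · (log n)^2). This is the extended Case 2 of the master theorem (f matches the critical exponent up to log factors), giving T(n) = Θ(n^(log_9 9) · (log n)^(2+1)) = Θ(n · (log n)^3).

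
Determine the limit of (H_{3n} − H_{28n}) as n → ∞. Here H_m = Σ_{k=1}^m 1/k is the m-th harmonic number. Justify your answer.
lim = ln(3/28)

Euler-Maclaurin gives H_m = ln m + γ + 1/(2m) + O(1/m^2). The γ and O(1/m) terms cancel in the difference:
  H_{3n} − H_{28n} = ln(3n) − ln(28n) + O(1/n) = ln(3/28) + O(1/n).
Hence the limit is ln(3/28).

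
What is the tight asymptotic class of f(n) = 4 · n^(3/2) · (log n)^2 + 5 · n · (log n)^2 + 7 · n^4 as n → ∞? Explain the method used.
f(n) ∈ Θ(n^4)

Compare the terms by growth order. For large n, n^a · (log n)^b dominates n^a' · (log n)^b' iff a > a', or (a = a' and b > b'). Ranking the 3 terms shows the dominant one is 7 · n^4. Hence f(n) ∈ Θ(n^4).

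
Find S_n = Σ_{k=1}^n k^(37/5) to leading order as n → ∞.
S_n ~ (5/42) · n^(42/5)

Integral comparison: Σ_{k=1}^n k^(37/5) = ∫_0^n x^(37/5) dx + O(n^(37/5)). The integral is n^(1 + 37/5) / (1 + 37/5) = n^((37+5)/5) / ((37+5)/5) = (5/42) · n^(42/5).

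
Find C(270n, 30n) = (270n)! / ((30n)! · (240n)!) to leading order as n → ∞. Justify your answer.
C(270n, 30n) ~ (387420489/16777216)^(30n) · sqrt(9/(16π·30n))

Write N = 30n. Apply Stirling to each factorial:
  (9N)! ~ sqrt(2π·9N) · (9N/e)^(9N),
  N! ~ sqrt(2π N) · (N/e)^N,
  (8N)! ~ sqrt(2π·8N) · (8N/e)^(8N).
The exponential factors combine to (9N)^(9N) / (N^N · (8N)^(8N)) = 9^(9N)/8^(8N) = (9^9/8^8)^N = (387420489/16777216)^N.
The square-root prefactors combine to sqrt(2π·9N) / (sqrt(2π N)·sqrt(2π·8N)) = sqrt(9 / (2π·8·N)) = sqrt(9/(16π·30n)).
Substituting N = 30n: C(270n, 30n) ~ (387420489/16777216)^(30n) · sqrt(9/(16π·30n)).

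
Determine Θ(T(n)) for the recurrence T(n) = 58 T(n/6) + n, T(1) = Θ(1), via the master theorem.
T(n) = Θ(n^(log_6 58))

Master theorem: compare f(n) = n to n^(log_6 58) where log_6 58 ≈ 2.266. Since 1 < log_6 58, we have f(n) = O(n^(log_6 58 − ε)) for some ε > 0 — Case 1. Hence T(n) = Θ(n^(log_6 58)).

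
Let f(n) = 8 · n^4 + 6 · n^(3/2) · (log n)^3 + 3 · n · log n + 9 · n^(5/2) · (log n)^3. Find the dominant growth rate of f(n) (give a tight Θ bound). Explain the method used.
f(n) ∈ Θ(n^4)

Compare the terms by growth order. For large n, n^a · (log n)^b dominates n^a' · (log n)^b' iff a > a', or (a = a' and b > b'). Ranking the 4 terms shows the dominant one is 8 · n^4. Hence f(n) ∈ Θ(n^4).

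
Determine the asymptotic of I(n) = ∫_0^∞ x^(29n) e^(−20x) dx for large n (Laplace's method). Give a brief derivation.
I(n) ~ (sqrt(2π·29n) / 20) · (29n/(20e))^(29n)

Write the integrand as exp(29n ln x − 20x) and set f(x) = 29n ln x − 20x. Then f'(x) = 29n/x − 20 = 0 at x* = 29n/20, and f''(x*) = −29n/x*^2 = −20^2/(29n). Laplace's method (interior maximum) gives
  I(n) ~ e^(f(x*)) · sqrt(2π / |f''(x*)|)
        = exp(29n ln(29n/20) − 29n) · sqrt(2π · 29n / 20^2)
        = (29n/20)^(29n) e^(−29n) · sqrt(2π·29n) / 20
        = (sqrt(2π·29n) / 20) · (29n/(20e))^(29n).
This matches Γ(29n+1)/20^(29n+1) with Stirling applied to Γ.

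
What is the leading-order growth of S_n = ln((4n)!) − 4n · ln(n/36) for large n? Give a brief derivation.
S_n ~ 4n · (ln 144 − 1) + O(ln n)

Stirling: ln((4n)!) = 4n ln(4n) − 4n + O(ln n).
  S_n = 4n ln(4n) − 4n − 4n ln(n/36) + O(ln n)
      = 4n ln(4n) − 4n ln n + 4n ln 36 − 4n + O(ln n)
      = 4n ln 4 + 4n ln 36 − 4n + O(ln n)
      = 4n (ln 144 − 1) + O(ln n).
Numerically ln(144) − 1 ≈ 3.9698.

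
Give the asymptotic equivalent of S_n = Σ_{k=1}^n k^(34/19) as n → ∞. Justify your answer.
S_n ~ (19/53) · n^(53/19)

Integral comparison: Σ_{k=1}^n k^(34/19) = ∫_0^n x^(34/19) dx + O(n^(34/19)). The integral is n^(1 + 34/19) / (1 + 34/19) = n^((34+19)/19) / ((34+19)/19) = (19/53) · n^(53/19).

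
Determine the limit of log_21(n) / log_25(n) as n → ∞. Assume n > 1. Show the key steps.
lim = ln(25) / ln(21) = log_21(25)

Change of base: log_21(n) = ln n / ln 21 and log_25(n) = ln n / ln 25. The ratio is (ln n / ln 21) · (ln 25 / ln n) = ln 25 / ln 21, a constant independent of n. So the limit is ln 25 / ln 21 = log_21(25).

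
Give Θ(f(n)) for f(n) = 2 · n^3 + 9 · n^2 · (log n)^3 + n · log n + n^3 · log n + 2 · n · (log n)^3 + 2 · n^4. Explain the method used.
f(n) ∈ Θ(n^4)

Compare the terms by growth order. For large n, n^a · (log n)^b dominates n^a' · (log n)^b' iff a > a', or (a = a' and b > b'). Ranking the 6 terms shows the dominant one is 2 · n^4. Hence f(n) ∈ Θ(n^4).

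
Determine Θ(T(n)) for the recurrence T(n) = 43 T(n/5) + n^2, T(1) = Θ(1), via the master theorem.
T(n) = Θ(n^(log_5 43))

Master theorem: compare f(n) = n^2 to n^(log_5 43) where log_5 43 ≈ 2.337. Since 2 < log_5 43, we have f(n) = O(n^(log_5 43 − ε)) for some ε > 0 — Case 1. Hence T(n) = Θ(n^(log_5 43)).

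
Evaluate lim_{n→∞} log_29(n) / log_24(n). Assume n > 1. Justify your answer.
lim = ln(24) / ln(29) = log_29(24)

Change of base: log_29(n) = ln n / ln 29 and log_24(n) = ln n / ln 24. The ratio is (ln n / ln 29) · (ln 24 / ln n) = ln 24 / ln 29, a constant independent of n. So the limit is ln 24 / ln 29 = log_29(24).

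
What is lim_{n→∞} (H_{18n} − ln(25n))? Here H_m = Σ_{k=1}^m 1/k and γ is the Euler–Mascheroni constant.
lim = ln(18/25) + γ

By Euler-Maclaurin, H_m = ln m + γ + O(1/m). So
  H_{18n} − ln(25n) = ln(18n) + γ − ln(25n) + O(1/n)
                       = ln(18/25) + γ + O(1/n).
Hence the limit is ln(18/25) + γ.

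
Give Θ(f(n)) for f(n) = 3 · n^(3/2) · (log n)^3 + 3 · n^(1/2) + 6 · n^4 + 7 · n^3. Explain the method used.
f(n) ∈ Θ(n^4)

Compare the terms by growth order. For large n, n^a · (log n)^b dominates n^a' · (log n)^b' iff a > a', or (a = a' and b > b'). Ranking the 4 terms shows the dominant one is 6 · n^4. Hence f(n) ∈ Θ(n^4).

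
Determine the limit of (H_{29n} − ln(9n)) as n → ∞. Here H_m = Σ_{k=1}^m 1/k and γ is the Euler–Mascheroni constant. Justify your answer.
lim = ln(29/9) + γ

By Euler-Maclaurin, H_m = ln m + γ + O(1/m). So
  H_{29n} − ln(9n) = ln(29n) + γ − ln(9n) + O(1/n)
                       = ln(29/9) + γ + O(1/n).
Hence the limit is ln(29/9) + γ.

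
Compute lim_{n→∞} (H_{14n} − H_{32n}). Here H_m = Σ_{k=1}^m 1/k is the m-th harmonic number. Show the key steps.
lim = ln(14/32) = ln(7/16)

Euler-Maclaurin gives H_m = ln m + γ + 1/(2m) + O(1/m^2). The γ and O(1/m) terms cancel in the difference:
  H_{14n} − H_{32n} = ln(14n) − ln(32n) + O(1/n) = ln(14/32) + O(1/n).
Hence the limit is ln(14/32) = ln(7/16).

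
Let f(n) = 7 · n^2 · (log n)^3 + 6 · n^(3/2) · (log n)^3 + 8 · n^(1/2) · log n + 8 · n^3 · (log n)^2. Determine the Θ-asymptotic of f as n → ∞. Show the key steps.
f(n) ∈ Θ(n^3 · (log n)^2)

Compare the terms by growth order. For large n, n^a · (log n)^b dominates n^a' · (log n)^b' iff a > a', or (a = a' and b > b'). Ranking the 4 terms shows the dominant one is 8 · n^3 · (log n)^2. Hence f(n) ∈ Θ(n^3 · (log n)^2).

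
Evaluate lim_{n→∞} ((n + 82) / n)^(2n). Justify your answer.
lim = e^164

Rewrite as (1 + 82/n)^(2n). By the standard limit (1 + x/n)^n → e^x, we have (1 + 82/n)^n → e^82, and raising to the 2nd power gives e^164.
More precisely, ln[(1 + 82/n)^(2n)] = 2n · ln(1 + 82/n) = 2n · (82/n + O(1/n^2)) = 164 + O(1/n) → 164.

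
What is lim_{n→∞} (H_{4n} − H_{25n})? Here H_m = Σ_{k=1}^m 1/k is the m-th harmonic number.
lim = ln(4/25)

Euler-Maclaurin gives H_m = ln m + γ + 1/(2m) + O(1/m^2). The γ and O(1/m) terms cancel in the difference:
  H_{4n} − H_{25n} = ln(4n) − ln(25n) + O(1/n) = ln(4/25) + O(1/n).
Hence the limit is ln(4/25).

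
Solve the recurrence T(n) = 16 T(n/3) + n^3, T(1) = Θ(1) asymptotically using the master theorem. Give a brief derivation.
T(n) = Θ(n^3)

log_3 16 ≈ 2.524. f(n) = n^3 dominates n^(log_3 16) since 3 > 2.524, and the regularity condition a·f(n/b) = 16·(n/3)^3 = (16/27)·n^3 ≤ c·f(n) holds with c = 16/27 ≈ 0.593 < 1. So this is Case 3: T(n) = Θ(f(n)) = Θ(n^3).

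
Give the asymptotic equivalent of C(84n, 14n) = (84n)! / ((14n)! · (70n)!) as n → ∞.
C(84n, 14n) ~ (46656/3125)^(14n) · sqrt(3/(5π·14n))

Write N = 14n. Apply Stirling to each factorial:
  (6N)! ~ sqrt(2π·6N) · (6N/e)^(6N),
  N! ~ sqrt(2π N) · (N/e)^N,
  (5N)! ~ sqrt(2π·5N) · (5N/e)^(5N).
The exponential factors combine to (6N)^(6N) / (N^N · (5N)^(5N)) = 6^(6N)/5^(5N) = (6^6/5^5)^N = (46656/3125)^N.
The square-root prefactors combine to sqrt(2π·6N) / (sqrt(2π N)·sqrt(2π·5N)) = sqrt(6 / (2π·5·N)) = sqrt(3/(5π·14n)).
Substituting N = 14n: C(84n, 14n) ~ (46656/3125)^(14n) · sqrt(3/(5π·14n)).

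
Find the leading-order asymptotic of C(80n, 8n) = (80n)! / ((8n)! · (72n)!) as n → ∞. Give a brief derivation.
C(80n, 8n) ~ (10000000000/387420489)^(8n) · sqrt(5/(9π·8n))

Write N = 8n. Apply Stirling to each factorial:
  (10N)! ~ sqrt(2π·10N) · (10N/e)^(10N),
  N! ~ sqrt(2π N) · (N/e)^N,
  (9N)! ~ sqrt(2π·9N) · (9N/e)^(9N).
The exponential factors combine to (10N)^(10N) / (N^N · (9N)^(9N)) = 10^(10N)/9^(9N) = (10^10/9^9)^N = (10000000000/387420489)^N.
The square-root prefactors combine to sqrt(2π·10N) / (sqrt(2π N)·sqrt(2π·9N)) = sqrt(10 / (2π·9·N)) = sqrt(5/(9π·8n)).
Substituting N = 8n: C(80n, 8n) ~ (10000000000/387420489)^(8n) · sqrt(5/(9π·8n)).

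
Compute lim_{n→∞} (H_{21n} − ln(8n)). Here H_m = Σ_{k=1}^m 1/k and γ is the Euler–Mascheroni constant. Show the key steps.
lim = ln(21/8) + γ

By Euler-Maclaurin, H_m = ln m + γ + O(1/m). So
  H_{21n} − ln(8n) = ln(21n) + γ − ln(8n) + O(1/n)
                       = ln(21/8) + γ + O(1/n).
Hence the limit is ln(21/8) + γ.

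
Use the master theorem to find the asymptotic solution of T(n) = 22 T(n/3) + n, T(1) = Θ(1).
T(n) = Θ(n^(log_3 22))

Master theorem: compare f(n) = n to n^(log_3 22) where log_3 22 ≈ 2.814. Since 1 < log_3 22, we have f(n) = O(n^(log_3 22 − ε)) for some ε > 0 — Case 1. Hence T(n) = Θ(n^(log_3 22)).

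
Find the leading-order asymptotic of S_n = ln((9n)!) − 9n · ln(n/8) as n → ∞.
S_n ~ 9n · (ln 72 − 1) + O(ln n)

Stirling: ln((9n)!) = 9n ln(9n) − 9n + O(ln n).
  S_n = 9n ln(9n) − 9n − 9n ln(n/8) + O(ln n)
      = 9n ln(9n) − 9n ln n + 9n ln 8 − 9n + O(ln n)
      = 9n ln 9 + 9n ln 8 − 9n + O(ln n)
      = 9n (ln 72 − 1) + O(ln n).
Numerically ln(72) − 1 ≈ 3.2767.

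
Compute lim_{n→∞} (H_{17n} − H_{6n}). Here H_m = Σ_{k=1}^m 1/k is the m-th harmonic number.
lim = ln(17/6)

Euler-Maclaurin gives H_m = ln m + γ + 1/(2m) + O(1/m^2). The γ and O(1/m) terms cancel in the difference:
  H_{17n} − H_{6n} = ln(17n) − ln(6n) + O(1/n) = ln(17/6) + O(1/n).
Hence the limit is ln(17/6).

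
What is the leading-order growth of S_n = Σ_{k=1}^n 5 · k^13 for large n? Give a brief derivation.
S_n ~ 5 · n^14 / 14

By integral comparison (Euler-Maclaurin), Σ_{k=1}^n 5 · k^13 = 5 · ∫_0^n x^13 dx + O(n^13) = 5 · n^14/14 + O(n^13). (Equivalently, Faulhaber's formula gives the same leading term.)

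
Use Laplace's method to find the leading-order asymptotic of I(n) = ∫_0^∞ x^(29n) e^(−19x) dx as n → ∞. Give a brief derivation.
I(n) ~ (sqrt(2π·29n) / 19) · (29n/(19e))^(29n)

Write the integrand as exp(29n ln x − 19x) and set f(x) = 29n ln x − 19x. Then f'(x) = 29n/x − 19 = 0 at x* = 29n/19, and f''(x*) = −29n/x*^2 = −19^2/(29n). Laplace's method (interior maximum) gives
  I(n) ~ e^(f(x*)) · sqrt(2π / |f''(x*)|)
        = exp(29n ln(29n/19) − 29n) · sqrt(2π · 29n / 19^2)
        = (29n/19)^(29n) e^(−29n) · sqrt(2π·29n) / 19
        = (sqrt(2π·29n) / 19) · (29n/(19e))^(29n).
This matches Γ(29n+1)/19^(29n+1) with Stirling applied to Γ.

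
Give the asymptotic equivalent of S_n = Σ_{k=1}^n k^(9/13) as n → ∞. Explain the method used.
S_n ~ (13/22) · n^(22/13)

Integral comparison: Σ_{k=1}^n k^(9/13) = ∫_0^n x^(9/13) dx + O(n^(9/13)). The integral is n^(1 + 9/13) / (1 + 9/13) = n^((9+13)/13) / ((9+13)/13) = (13/22) · n^(22/13).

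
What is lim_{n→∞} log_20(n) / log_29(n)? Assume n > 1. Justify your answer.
lim = ln(29) / ln(20) = log_20(29)

Change of base: log_20(n) = ln n / ln 20 and log_29(n) = ln n / ln 29. The ratio is (ln n / ln 20) · (ln 29 / ln n) = ln 29 / ln 20, a constant independent of n. So the limit is ln 29 / ln 20 = log_20(29).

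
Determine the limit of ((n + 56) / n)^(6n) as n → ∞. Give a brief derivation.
lim = e^336

Rewrite as (1 + 56/n)^(6n). By the standard limit (1 + x/n)^n → e^x, we have (1 + 56/n)^n → e^56, and raising to the 6th power gives e^336.
More precisely, ln[(1 + 56/n)^(6n)] = 6n · ln(1 + 56/n) = 6n · (56/n + O(1/n^2)) = 336 + O(1/n) → 336.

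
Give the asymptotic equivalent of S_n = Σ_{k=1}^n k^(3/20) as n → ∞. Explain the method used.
S_n ~ (20/23) · n^(23/20)

Integral comparison: Σ_{k=1}^n k^(3/20) = ∫_0^n x^(3/20) dx + O(n^(3/20)). The integral is n^(1 + 3/20) / (1 + 3/20) = n^((3+20)/20) / ((3+20)/20) = (20/23) · n^(23/20).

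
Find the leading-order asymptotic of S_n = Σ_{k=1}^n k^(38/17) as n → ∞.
S_n ~ (17/55) · n^(55/17)

Integral comparison: Σ_{k=1}^n k^(38/17) = ∫_0^n x^(38/17) dx + O(n^(38/17)). The integral is n^(1 + 38/17) / (1 + 38/17) = n^((38+17)/17) / ((38+17)/17) = (17/55) · n^(55/17).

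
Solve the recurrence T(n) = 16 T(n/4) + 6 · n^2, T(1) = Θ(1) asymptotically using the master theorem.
T(n) = Θ(n^2 log n)

log_4 16 = 2, and f(n) = 6 · n^2 = Θ(n^(log_4 16)). This is Case 2 of the master theorem: T(n) = Θ(f(n) · log n) = Θ(n^2 log n).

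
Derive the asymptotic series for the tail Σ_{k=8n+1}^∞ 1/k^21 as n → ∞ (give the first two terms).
Σ_{k>8n} 1/k^21 = 1/(20 · (8n)^20) − 1/(2 · (8n)^21) + O(1/(8n)^22)

Compare to the integral: ∫_{8n}^∞ x^(−21) dx = [−x^(−20)/20]_{8n}^∞ = 1/((21−1)·(8n)^20). The Euler-Maclaurin correction adds −f(8n)/2 = −1/(2·(8n)^21). Euler-Maclaurin then gives
  Σ_{k>8n} 1/k^21 = ∫_{8n}^∞ dx/x^21 − 1/(2·(8n)^21) + O(1/(8n)^22).
(Equivalently this is ζ(21) − Σ_{k≤8n} 1/k^21.)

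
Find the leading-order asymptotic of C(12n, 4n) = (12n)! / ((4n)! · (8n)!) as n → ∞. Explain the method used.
C(12n, 4n) ~ (27/4)^(4n) · sqrt(3/(4π·4n))

Write N = 4n. Apply Stirling to each factorial:
  (3N)! ~ sqrt(2π·3N) · (3N/e)^(3N),
  N! ~ sqrt(2π N) · (N/e)^N,
  (2N)! ~ sqrt(2π·2N) · (2N/e)^(2N).
The exponential factors combine to (3N)^(3N) / (N^N · (2N)^(2N)) = 3^(3N)/2^(2N) = (3^3/2^2)^N = (27/4)^N.
The square-root prefactors combine to sqrt(2π·3N) / (sqrt(2π N)·sqrt(2π·2N)) = sqrt(3 / (2π·2·N)) = sqrt(3/(4π·4n)).
Substituting N = 4n: C(12n, 4n) ~ (27/4)^(4n) · sqrt(3/(4π·4n)).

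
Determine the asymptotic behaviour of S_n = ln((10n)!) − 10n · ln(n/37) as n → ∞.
S_n ~ 10n · (ln 370 − 1) + O(ln n)

Stirling: ln((10n)!) = 10n ln(10n) − 10n + O(ln n).
  S_n = 10n ln(10n) − 10n − 10n ln(n/37) + O(ln n)
      = 10n ln(10n) − 10n ln n + 10n ln 37 − 10n + O(ln n)
      = 10n ln 10 + 10n ln 37 − 10n + O(ln n)
      = 10n (ln 370 − 1) + O(ln n).
Numerically ln(370) − 1 ≈ 4.9135.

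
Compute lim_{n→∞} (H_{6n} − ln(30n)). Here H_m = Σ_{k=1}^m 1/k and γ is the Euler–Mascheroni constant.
lim = −ln 5 + γ

By Euler-Maclaurin, H_m = ln m + γ + O(1/m). So
  H_{6n} − ln(30n) = ln(6n) + γ − ln(30n) + O(1/n)
                       = ln(6/30) + γ + O(1/n).
Hence the limit is ln(6/30) + γ (= −ln 5).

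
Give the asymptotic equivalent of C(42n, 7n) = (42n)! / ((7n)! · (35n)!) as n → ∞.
C(42n, 7n) ~ (46656/3125)^(7n) · sqrt(3/(5π·7n))

Write N = 7n. Apply Stirling to each factorial:
  (6N)! ~ sqrt(2π·6N) · (6N/e)^(6N),
  N! ~ sqrt(2π N) · (N/e)^N,
  (5N)! ~ sqrt(2π·5N) · (5N/e)^(5N).
The exponential factors combine to (6N)^(6N) / (N^N · (5N)^(5N)) = 6^(6N)/5^(5N) = (6^6/5^5)^N = (46656/3125)^N.
The square-root prefactors combine to sqrt(2π·6N) / (sqrt(2π N)·sqrt(2π·5N)) = sqrt(6 / (2π·5·N)) = sqrt(3/(5π·7n)).
Substituting N = 7n: C(42n, 7n) ~ (46656/3125)^(7n) · sqrt(3/(5π·7n)).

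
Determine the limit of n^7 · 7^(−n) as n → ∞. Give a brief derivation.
lim = 0

Exponentials with base > 1 dominate every fixed polynomial: for any fixed c, n^c / 7^n → 0 as n → ∞ (e.g. by the ratio test, or by writing 7^n = e^(n ln 7) and noting e^(n ln 7) / n^c → ∞). Hence n^7 · 7^(−n) = n^7 / 7^n → 0.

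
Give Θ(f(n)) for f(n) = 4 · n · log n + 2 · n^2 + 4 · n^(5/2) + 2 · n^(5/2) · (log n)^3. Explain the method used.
f(n) ∈ Θ(n^(5/2) · (log n)^3)

Compare the terms by growth order. For large n, n^a · (log n)^b dominates n^a' · (log n)^b' iff a > a', or (a = a' and b > b'). Ranking the 4 terms shows the dominant one is 2 · n^(5/2) · (log n)^3. Hence f(n) ∈ Θ(n^(5/2) · (log n)^3).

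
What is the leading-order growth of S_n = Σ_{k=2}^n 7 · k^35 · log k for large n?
S_n ~ 7 · n^36 log n / 36 − 7 · n^36 / 1296

By integral comparison, S_n = ∫_1^n 7 · x^35 · log x dx + O(n^35 · log n). For the integral, ∫ x^35 log x dx = n^36 log n / 36 − n^36/1296 (integration by parts). Hence S_n ~ 7 · n^36 log n / 36 − 7 · n^36 / 1296.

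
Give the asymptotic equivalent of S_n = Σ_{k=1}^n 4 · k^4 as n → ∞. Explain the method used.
S_n ~ 4 · n^5 / 5

By integral comparison (Euler-Maclaurin), Σ_{k=1}^n 4 · k^4 = 4 · ∫_0^n x^4 dx + O(n^4) = 4 · n^5/5 + O(n^4). (Equivalently, Faulhaber's formula gives the same leading term.)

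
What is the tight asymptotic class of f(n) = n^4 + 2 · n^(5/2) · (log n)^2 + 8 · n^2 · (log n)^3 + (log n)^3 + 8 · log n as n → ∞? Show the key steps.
f(n) ∈ Θ(n^4)

Compare the terms by growth order. For large n, n^a · (log n)^b dominates n^a' · (log n)^b' iff a > a', or (a = a' and b > b'). Ranking the 5 terms shows the dominant one is n^4. Hence f(n) ∈ Θ(n^4).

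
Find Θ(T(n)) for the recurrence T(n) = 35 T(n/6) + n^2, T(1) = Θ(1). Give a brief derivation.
T(n) = Θ(n^2)

log_6 35 ≈ 1.984. f(n) = n^2 dominates n^(log_6 35) since 2 > 1.984, and the regularity condition a·f(n/b) = 35·(n/6)^2 = (35/36)·n^2 ≤ c·f(n) holds with c = 35/36 ≈ 0.972 < 1. So this is Case 3: T(n) = Θ(f(n)) = Θ(n^2).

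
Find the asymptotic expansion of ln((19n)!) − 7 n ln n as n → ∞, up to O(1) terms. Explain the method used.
ln((19n)!) − 7 n ln n = 12 n ln n + 19(ln 19 − 1) n + (1/2) ln(2π·19n) + O(1/n)

Stirling: ln((19n)!) = 19n ln(19n) − 19n + (1/2) ln(2π·19n) + O(1/n).
Expand 19n ln(19n) = 19n (ln n + ln 19) = 19n ln n + 19n ln 19.
Subtract 7n ln n: leading term is (19 − 7) n ln n = 12 n ln n. The next term is 19n ln 19 − 19n = 19(ln 19 − 1) n. Then the (1/2) ln(2π·19n) correction.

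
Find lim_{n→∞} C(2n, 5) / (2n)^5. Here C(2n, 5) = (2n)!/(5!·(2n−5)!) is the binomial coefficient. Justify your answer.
lim = 1/5! = 1/120

With N = 2n → ∞: C(N, 5) / N^5 = [N(N−1)…(N−4)] / (5! · N^5) = (1/5!) · 1 · (1 − 1/(2n)) · (1 − 2/(2n)) · (1 − 3/(2n)) · (1 − 4/(2n)). Each factor → 1 as N → ∞, so the limit is 1/5! = 1/120.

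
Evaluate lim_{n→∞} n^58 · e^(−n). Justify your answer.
lim = 0

Exponentials with base > 1 dominate every fixed polynomial: for any fixed c, n^c / e^n → 0 as n → ∞ (e.g. by the ratio test, or since e^n grows faster than any power of n). Hence n^58 · e^(−n) = n^58 / e^n → 0.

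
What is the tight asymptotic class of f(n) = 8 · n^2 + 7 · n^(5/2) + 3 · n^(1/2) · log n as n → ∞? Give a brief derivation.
f(n) ∈ Θ(n^(5/2))

Compare the terms by growth order. For large n, n^a · (log n)^b dominates n^a' · (log n)^b' iff a > a', or (a = a' and b > b'). Ranking the 3 terms shows the dominant one is 7 · n^(5/2). Hence f(n) ∈ Θ(n^(5/2)).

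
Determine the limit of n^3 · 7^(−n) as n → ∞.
lim = 0

Exponentials with base > 1 dominate every fixed polynomial: for any fixed c, n^c / 7^n → 0 as n → ∞ (e.g. by the ratio test, or by writing 7^n = e^(n ln 7) and noting e^(n ln 7) / n^c → ∞). Hence n^3 · 7^(−n) = n^3 / 7^n → 0.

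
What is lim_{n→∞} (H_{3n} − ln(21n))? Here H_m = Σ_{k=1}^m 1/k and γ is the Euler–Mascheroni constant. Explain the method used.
lim = −ln 7 + γ

By Euler-Maclaurin, H_m = ln m + γ + O(1/m). So
  H_{3n} − ln(21n) = ln(3n) + γ − ln(21n) + O(1/n)
                       = ln(3/21) + γ + O(1/n).
Hence the limit is ln(3/21) + γ (= −ln 7).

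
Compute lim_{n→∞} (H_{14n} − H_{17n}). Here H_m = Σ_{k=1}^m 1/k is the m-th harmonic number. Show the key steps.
lim = ln(14/17)

Euler-Maclaurin gives H_m = ln m + γ + 1/(2m) + O(1/m^2). The γ and O(1/m) terms cancel in the difference:
  H_{14n} − H_{17n} = ln(14n) − ln(17n) + O(1/n) = ln(14/17) + O(1/n).
Hence the limit is ln(14/17).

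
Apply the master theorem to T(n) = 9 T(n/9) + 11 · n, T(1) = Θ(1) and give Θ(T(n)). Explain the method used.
T(n) = Θ(n log n)

log_9 9 = 1, and f(n) = 11 · n = Θ(n^(log_9 9)). This is Case 2 of the master theorem: T(n) = Θ(f(n) · log n) = Θ(n log n).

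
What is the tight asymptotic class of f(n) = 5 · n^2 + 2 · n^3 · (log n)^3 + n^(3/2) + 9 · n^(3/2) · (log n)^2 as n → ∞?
f(n) ∈ Θ(n^3 · (log n)^3)

Compare the terms by growth order. For large n, n^a · (log n)^b dominates n^a' · (log n)^b' iff a > a', or (a = a' and b > b'). Ranking the 4 terms shows the dominant one is 2 · n^3 · (log n)^3. Hence f(n) ∈ Θ(n^3 · (log n)^3).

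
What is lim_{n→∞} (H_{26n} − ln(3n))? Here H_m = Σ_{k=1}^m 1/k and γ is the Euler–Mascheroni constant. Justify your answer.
lim = ln(26/3) + γ

By Euler-Maclaurin, H_m = ln m + γ + O(1/m). So
  H_{26n} − ln(3n) = ln(26n) + γ − ln(3n) + O(1/n)
                       = ln(26/3) + γ + O(1/n).
Hence the limit is ln(26/3) + γ.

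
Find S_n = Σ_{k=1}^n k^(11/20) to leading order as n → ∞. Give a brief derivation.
S_n ~ (20/31) · n^(31/20)

Integral comparison: Σ_{k=1}^n k^(11/20) = ∫_0^n x^(11/20) dx + O(n^(11/20)). The integral is n^(1 + 11/20) / (1 + 11/20) = n^((11+20)/20) / ((11+20)/20) = (20/31) · n^(31/20).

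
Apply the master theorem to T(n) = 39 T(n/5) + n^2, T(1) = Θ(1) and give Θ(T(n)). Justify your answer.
T(n) = Θ(n^(log_5 39))

Master theorem: compare f(n) = n^2 to n^(log_5 39) where log_5 39 ≈ 2.276. Since 2 < log_5 39, we have f(n) = O(n^(log_5 39 − ε)) for some ε > 0 — Case 1. Hence T(n) = Θ(n^(log_5 39)).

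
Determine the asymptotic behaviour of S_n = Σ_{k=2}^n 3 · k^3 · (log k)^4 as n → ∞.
S_n ~ 3 · n^4 · (log n)^4 / 4

By integral comparison, S_n = ∫_1^n 3 · x^3 · (log x)^4 dx + O(n^3 · (log n)^4). For the integral, the leading term of ∫_1^n x^3 (log x)^4 dx is n^4/4 · (log n)^4 (by repeated integration by parts; each step lowers the log-exponent and produces a relatively O(1/log n) correction). Hence S_n ~ 3 · n^4 · (log n)^4 / 4.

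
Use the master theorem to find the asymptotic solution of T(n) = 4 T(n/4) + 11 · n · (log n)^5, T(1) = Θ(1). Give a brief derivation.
T(n) = Θ(n · (log n)^6)

Here log_4 4 = 1 and f(n) = 11 · n · (log n)^5 = Θ(n^(log_4 4) · (log n)^5). This is the extended Case 2 of the master theorem (f matches the critical exponent up to log factors), giving T(n) = Θ(n^(log_4 4) · (log n)^(5+1)) = Θ(n · (log n)^6).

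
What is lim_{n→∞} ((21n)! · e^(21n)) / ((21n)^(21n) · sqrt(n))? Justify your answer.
lim = sqrt(2π·21)

Stirling: (21n)! ~ sqrt(2π·21n) · (21n/e)^(21n). Hence
  (21n)! · e^(21n) / (21n)^(21n) ~ sqrt(2π·21n).
Dividing by sqrt(n): sqrt(2π·21n) / sqrt(n) = sqrt(2π·21) · n^((1−1)/2), so the limit is sqrt(2π·21).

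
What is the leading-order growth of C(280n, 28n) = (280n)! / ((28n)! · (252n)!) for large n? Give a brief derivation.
C(280n, 28n) ~ (10000000000/387420489)^(28n) · sqrt(5/(9π·28n))

Write N = 28n. Apply Stirling to each factorial:
  (10N)! ~ sqrt(2π·10N) · (10N/e)^(10N),
  N! ~ sqrt(2π N) · (N/e)^N,
  (9N)! ~ sqrt(2π·9N) · (9N/e)^(9N).
The exponential factors combine to (10N)^(10N) / (N^N · (9N)^(9N)) = 10^(10N)/9^(9N) = (10^10/9^9)^N = (10000000000/387420489)^N.
The square-root prefactors combine to sqrt(2π·10N) / (sqrt(2π N)·sqrt(2π·9N)) = sqrt(10 / (2π·9·N)) = sqrt(5/(9π·28n)).
Substituting N = 28n: C(280n, 28n) ~ (10000000000/387420489)^(28n) · sqrt(5/(9π·28n)).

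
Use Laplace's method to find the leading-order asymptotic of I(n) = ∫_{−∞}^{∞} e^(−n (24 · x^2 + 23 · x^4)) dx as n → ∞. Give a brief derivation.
I(n) ~ sqrt(π/(24n))

φ(x) = 24 · x^2 + 23 · x^4 has its unique global minimum at x* = 0 (since φ'(x) = 48x + 92x^3 = 0 only at x = 0 for real x with both coefficients positive, and φ → ∞ as |x| → ∞). At x* = 0, φ(0) = 0 and φ''(0) = 48. Laplace's method then gives
  I(n) ~ sqrt(2π / (n · φ''(0))) · e^(−n φ(0)) = sqrt(2π / (48n)) = sqrt(π/(24n)).
The 23 · x^4 term contributes only at subleading order (an O(1/n) relative correction).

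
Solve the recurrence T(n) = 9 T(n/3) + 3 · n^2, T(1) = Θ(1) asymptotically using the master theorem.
T(n) = Θ(n^2 log n)

log_3 9 = 2, and f(n) = 3 · n^2 = Θ(n^(log_3 9)). This is Case 2 of the master theorem: T(n) = Θ(f(n) · log n) = Θ(n^2 log n).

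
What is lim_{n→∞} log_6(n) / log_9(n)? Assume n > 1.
lim = ln(9) / ln(6) = log_6(9)

Change of base: log_6(n) = ln n / ln 6 and log_9(n) = ln n / ln 9. The ratio is (ln n / ln 6) · (ln 9 / ln n) = ln 9 / ln 6, a constant independent of n. So the limit is ln 9 / ln 6 = log_6(9).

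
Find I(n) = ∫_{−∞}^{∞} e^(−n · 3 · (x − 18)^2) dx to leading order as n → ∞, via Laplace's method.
I(n) = sqrt(π/(3n))

Here φ(x) = 3 · (x − 18)^2 has its unique minimum at x* = 18 with φ(x*) = 0 and φ''(x*) = 6. Laplace's method gives
  I(n) ~ e^(−n φ(x*)) · sqrt(2π / (n · φ''(x*))) = sqrt(2π / (6n)) = sqrt(π/(3n)).
This is exact: substituting u = (x − 18)·sqrt(3n) gives I(n) = (1/sqrt(3n)) ∫_{−∞}^{∞} e^(−u^2) du = sqrt(π/(3n)).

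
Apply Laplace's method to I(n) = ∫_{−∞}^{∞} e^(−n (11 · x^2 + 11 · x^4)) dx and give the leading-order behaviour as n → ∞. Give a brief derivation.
I(n) ~ sqrt(π/(11n))

φ(x) = 11 · x^2 + 11 · x^4 has its unique global minimum at x* = 0 (since φ'(x) = 22x + 44x^3 = 0 only at x = 0 for real x with both coefficients positive, and φ → ∞ as |x| → ∞). At x* = 0, φ(0) = 0 and φ''(0) = 22. Laplace's method then gives
  I(n) ~ sqrt(2π / (n · φ''(0))) · e^(−n φ(0)) = sqrt(2π / (22n)) = sqrt(π/(11n)).
The 11 · x^4 term contributes only at subleading order (an O(1/n) relative correction).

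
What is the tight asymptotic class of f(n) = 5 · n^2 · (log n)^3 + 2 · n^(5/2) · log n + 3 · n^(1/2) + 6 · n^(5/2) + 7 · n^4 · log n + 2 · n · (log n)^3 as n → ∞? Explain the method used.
f(n) ∈ Θ(n^4 · log n)

Compare the terms by growth order. For large n, n^a · (log n)^b dominates n^a' · (log n)^b' iff a > a', or (a = a' and b > b'). Ranking the 6 terms shows the dominant one is 7 · n^4 · log n. Hence f(n) ∈ Θ(n^4 · log n).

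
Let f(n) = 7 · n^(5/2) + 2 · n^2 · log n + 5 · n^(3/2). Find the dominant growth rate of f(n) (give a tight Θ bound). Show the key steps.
f(n) ∈ Θ(n^(5/2))

Compare the terms by growth order. For large n, n^a · (log n)^b dominates n^a' · (log n)^b' iff a > a', or (a = a' and b > b'). Ranking the 3 terms shows the dominant one is 7 · n^(5/2). Hence f(n) ∈ Θ(n^(5/2)).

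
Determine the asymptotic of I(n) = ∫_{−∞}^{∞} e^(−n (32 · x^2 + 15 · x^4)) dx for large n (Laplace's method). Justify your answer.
I(n) ~ sqrt(π/(32n))

φ(x) = 32 · x^2 + 15 · x^4 has its unique global minimum at x* = 0 (since φ'(x) = 64x + 60x^3 = 0 only at x = 0 for real x with both coefficients positive, and φ → ∞ as |x| → ∞). At x* = 0, φ(0) = 0 and φ''(0) = 64. Laplace's method then gives
  I(n) ~ sqrt(2π / (n · φ''(0))) · e^(−n φ(0)) = sqrt(2π / (64n)) = sqrt(π/(32n)).
The 15 · x^4 term contributes only at subleading order (an O(1/n) relative correction).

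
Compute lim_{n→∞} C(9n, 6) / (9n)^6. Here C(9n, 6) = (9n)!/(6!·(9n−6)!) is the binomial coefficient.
lim = 1/6! = 1/720

With N = 9n → ∞: C(N, 6) / N^6 = [N(N−1)…(N−5)] / (6! · N^6) = (1/6!) · 1 · (1 − 1/(9n)) · … · (1 − 5/(9n)). Each factor → 1 as N → ∞, so the limit is 1/6! = 1/720.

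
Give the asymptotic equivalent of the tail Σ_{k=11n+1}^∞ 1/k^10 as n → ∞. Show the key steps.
Σ_{k>11n} 1/k^10 ~ 1/(9 · (11n)^9)

Compare to the integral: ∫_{11n}^∞ x^(−10) dx = [−x^(−9)/9]_{11n}^∞ = 1/((10−1)·(11n)^9). Euler-Maclaurin then gives
  Σ_{k>11n} 1/k^10 = ∫_{11n}^∞ dx/x^10 − 1/(2·(11n)^10) + O(1/(11n)^11).
(Equivalently this is ζ(10) − Σ_{k≤11n} 1/k^10.)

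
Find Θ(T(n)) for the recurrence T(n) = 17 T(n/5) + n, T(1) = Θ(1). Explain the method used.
T(n) = Θ(n^(log_5 17))

Master theorem: compare f(n) = n to n^(log_5 17) where log_5 17 ≈ 1.760. Since 1 < log_5 17, we have f(n) = O(n^(log_5 17 − ε)) for some ε > 0 — Case 1. Hence T(n) = Θ(n^(log_5 17)).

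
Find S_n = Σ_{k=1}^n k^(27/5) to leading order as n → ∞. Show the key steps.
S_n ~ (5/32) · n^(32/5)

Integral comparison: Σ_{k=1}^n k^(27/5) = ∫_0^n x^(27/5) dx + O(n^(27/5)). The integral is n^(1 + 27/5) / (1 + 27/5) = n^((27+5)/5) / ((27+5)/5) = (5/32) · n^(32/5).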